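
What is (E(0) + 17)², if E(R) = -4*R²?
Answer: 289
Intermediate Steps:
(E(0) + 17)² = (-4*0² + 17)² = (-4*0 + 17)² = (0 + 17)² = 17² = 289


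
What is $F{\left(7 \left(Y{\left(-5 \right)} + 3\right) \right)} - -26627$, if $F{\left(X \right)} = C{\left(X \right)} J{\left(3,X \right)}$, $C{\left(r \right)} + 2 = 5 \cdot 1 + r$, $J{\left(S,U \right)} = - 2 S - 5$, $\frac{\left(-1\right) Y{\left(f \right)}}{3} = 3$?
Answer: $27056$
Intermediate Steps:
$Y{\left(f \right)} = -9$ ($Y{\left(f \right)} = \left(-3\right) 3 = -9$)
$J{\left(S,U \right)} = -5 - 2 S$
$C{\left(r \right)} = 3 + r$ ($C{\left(r \right)} = -2 + \left(5 \cdot 1 + r\right) = -2 + \left(5 + r\right) = 3 + r$)
$F{\left(X \right)} = -33 - 11 X$ ($F{\left(X \right)} = \left(3 + X\right) \left(-5 - 6\right) = \left(3 + X\right) \left(-11\right) = -33 - 11 X$)
$F{\left(7 \left(Y{\left(-5 \right)} + 3\right) \right)} - -26627 = \left(-33 - 11 \cdot 7 \left(-9 + 3\right)\right) - -26627 = \left(-33 - 11 \cdot 7 \left(-6\right)\right) + 26627 = \left(-33 - -462\right) + 26627 = \left(-33 + 462\right) + 26627 = 429 + 26627 = 27056$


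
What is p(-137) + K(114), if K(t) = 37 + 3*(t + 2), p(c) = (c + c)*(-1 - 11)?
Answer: 3673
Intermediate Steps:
p(c) = -24*c (p(c) = (2*c)*(-12) = -24*c)
K(t) = 43 + 3*t (K(t) = 37 + 3*(2 + t) = 37 + (6 + 3*t) = 43 + 3*t)
p(-137) + K(114) = -24*(-137) + (43 + 3*114) = 3288 + (43 + 342) = 3288 + 385 = 3673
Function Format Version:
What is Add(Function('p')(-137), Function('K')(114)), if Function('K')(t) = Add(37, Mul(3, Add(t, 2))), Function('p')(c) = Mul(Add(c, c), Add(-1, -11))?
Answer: 3673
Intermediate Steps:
Function('p')(c) = Mul(-24, c) (Function('p')(c) = Mul(Mul(2, c), -12) = Mul(-24, c))
Function('K')(t) = Add(43, Mul(3, t)) (Function('K')(t) = Add(37, Mul(3, Add(2, t))) = Add(37, Add(6, Mul(3, t))) = Add(43, Mul(3, t)))
Add(Function('p')(-137), Function('K')(114)) = Add(Mul(-24, -137), Add(43, Mul(3, 114))) = Add(3288, Add(43, 342)) = Add(3288, 385) = 3673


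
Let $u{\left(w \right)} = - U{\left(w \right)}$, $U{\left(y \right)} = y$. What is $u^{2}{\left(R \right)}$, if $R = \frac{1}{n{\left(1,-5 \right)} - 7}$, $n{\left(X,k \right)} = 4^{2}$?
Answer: $\frac{1}{81} \approx 0.012346$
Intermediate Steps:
$n{\left(X,k \right)} = 16$
$R = \frac{1}{9}$ ($R = \frac{1}{16 - 7} = \frac{1}{9} \approx 0.11111$)
$u{\left(w \right)} = - w$
$u^{2}{\left(R \right)} = \left(\left(-1\right) \frac{1}{9}\right)^{2} = \left(- \frac{1}{9}\right)^{2} = \frac{1}{81}$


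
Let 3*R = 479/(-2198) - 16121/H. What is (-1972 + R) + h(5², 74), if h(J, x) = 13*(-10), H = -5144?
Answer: -11877649115/5653256 ≈ -2101.0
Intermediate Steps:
h(J, x) = -130
R = 5494997/5653256 (R = (479/(-2198) - 16121/(-5144))/3 = (479*(-1/2198) - 16121*(-1/5144))/3 = (-479/2198 + 16121/5144)/3 = (⅓)*(16484991/5653256) = 5494997/5653256 ≈ 0.97201)
(-1972 + R) + h(5², 74) = (-1972 + 5494997/5653256) - 130 = -11142725835/5653256 - 130 = -11877649115/5653256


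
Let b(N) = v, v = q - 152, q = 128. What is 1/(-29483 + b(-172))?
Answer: -1/29507 ≈ -3.3890e-5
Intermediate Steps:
v = -24 (v = 128 - 152 = -24)
b(N) = -24
1/(-29483 + b(-172)) = 1/(-29483 - 24) = 1/(-29507) = -1/29507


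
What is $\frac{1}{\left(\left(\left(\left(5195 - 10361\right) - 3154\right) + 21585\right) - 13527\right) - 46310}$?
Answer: $- \frac{1}{46572} \approx -2.1472 \cdot 10^{-5}$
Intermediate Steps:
$\frac{1}{\left(\left(\left(\left(5195 - 10361\right) - 3154\right) + 21585\right) - 13527\right) - 46310} = \frac{1}{\left(\left(\left(-5166 - 3154\right) + 21585\right) - 13527\right) - 46310} = \frac{1}{\left(\left(-8320 + 21585\right) - 13527\right) - 46310} = \frac{1}{\left(13265 - 13527\right) - 46310} = \frac{1}{-262 - 46310} = \frac{1}{-46572} = - \frac{1}{46572}$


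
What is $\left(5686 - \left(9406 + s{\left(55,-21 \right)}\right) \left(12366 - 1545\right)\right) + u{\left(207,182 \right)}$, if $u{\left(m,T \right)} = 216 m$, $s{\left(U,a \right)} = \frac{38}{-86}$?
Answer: $- \frac{4374267305}{43} \approx -1.0173 \cdot 10^{8}$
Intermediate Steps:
$s{\left(U,a \right)} = - \frac{19}{43}$ ($s{\left(U,a \right)} = 38 \left(- \frac{1}{86}\right) = - \frac{19}{43}$)
$\left(5686 - \left(9406 + s{\left(55,-21 \right)}\right) \left(12366 - 1545\right)\right) + u{\left(207,182 \right)} = \left(5686 - \left(9406 - \frac{19}{43}\right) \left(12366 - 1545\right)\right) + 216 \cdot 207 = \left(5686 - \frac{404439}{43} \cdot 10821\right) + 44712 = \left(5686 - \frac{4376434419}{43}\right) + 44712 = - \frac{4376189921}{43} + 44712 = - \frac{4374267305}{43}$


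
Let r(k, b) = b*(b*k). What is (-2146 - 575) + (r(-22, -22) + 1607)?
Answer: -11762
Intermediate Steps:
r(k, b) = k*b**2
(-2146 - 575) + (r(-22, -22) + 1607) = (-2146 - 575) + (-22*(-22)**2 + 1607) = -2721 + (-22*484 + 1607) = -2721 + (-10648 + 1607) = -2721 - 9041 = -11762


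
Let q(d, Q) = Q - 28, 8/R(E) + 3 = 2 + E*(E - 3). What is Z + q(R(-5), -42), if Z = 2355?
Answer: 2285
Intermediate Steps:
R(E) = 8/(-1 + E*(-3 + E)) (R(E) = 8/(-3 + (2 + E*(E - 3))) = 8/(-3 + (2 + E*(-3 + E))) = 8/(-1 + E*(-3 + E)))
q(d, Q) = -28 + Q
Z + q(R(-5), -42) = 2355 + (-28 - 42) = 2355 - 70 = 2285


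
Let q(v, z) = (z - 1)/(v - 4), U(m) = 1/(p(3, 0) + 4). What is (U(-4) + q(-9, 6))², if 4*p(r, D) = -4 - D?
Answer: 4/1521 ≈ 0.0026299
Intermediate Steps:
p(r, D) = -1 - D/4 (p(r, D) = (-4 - D)/4 = -1 - D/4)
U(m) = ⅓ (U(m) = 1/((-1 - ¼*0) + 4) = 1/((-1 + 0) + 4) = 1/(-1 + 4) = 1/3 = ⅓)
q(v, z) = (-1 + z)/(-4 + v)
(U(-4) + q(-9, 6))² = (⅓ + (-1 + 6)/(-4 - 9))² = (⅓ + 5/(-13))² = (⅓ - 1/13*5)² = (⅓ - 5/13)² = (-2/39)² = 4/1521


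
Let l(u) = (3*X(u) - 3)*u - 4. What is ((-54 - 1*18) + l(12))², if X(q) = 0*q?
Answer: 12544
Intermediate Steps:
X(q) = 0
l(u) = -4 - 3*u (l(u) = (3*0 - 3)*u - 4 = (0 - 3)*u - 4 = -3*u - 4 = -4 - 3*u)
((-54 - 1*18) + l(12))² = ((-54 - 1*18) + (-4 - 3*12))² = ((-54 - 18) + (-4 - 36))² = (-72 - 40)² = (-112)² = 12544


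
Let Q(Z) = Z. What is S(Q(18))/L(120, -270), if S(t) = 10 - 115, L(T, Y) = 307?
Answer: -105/307 ≈ -0.34202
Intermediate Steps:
S(t) = -105
S(Q(18))/L(120, -270) = -105/307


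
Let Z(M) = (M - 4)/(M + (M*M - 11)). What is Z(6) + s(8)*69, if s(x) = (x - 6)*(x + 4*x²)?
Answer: 1129394/31 ≈ 36432.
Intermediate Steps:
s(x) = (-6 + x)*(x + 4*x²)
Z(M) = (-4 + M)/(-11 + M + M²) (Z(M) = (-4 + M)/(M + (M² - 11)) = (-4 + M)/(M + (-11 + M²)) = (-4 + M)/(-11 + M + M²))
Z(6) + s(8)*69 = (-4 + 6)/(-11 + 6 + 6²) + (8*(-6 - 23*8 + 4*8²))*69 = 2/(-11 + 6 + 36) + (8*(-6 - 184 + 4*64))*69 = 2/31 + (8*(-6 - 184 + 256))*69 = (1/31)*2 + (8*66)*69 = 2/31 + 528*69 = 2/31 + 36432 = 1129394/31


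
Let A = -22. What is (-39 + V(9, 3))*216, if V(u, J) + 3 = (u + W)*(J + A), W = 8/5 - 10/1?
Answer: -57672/5 ≈ -11534.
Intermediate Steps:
W = -42/5 (W = 8*(1/5) - 10*1 = 8/5 - 10 = -42/5 ≈ -8.4000)
V(u, J) = -3 + (-22 + J)*(-42/5 + u) (V(u, J) = -3 + (u - 42/5)*(J - 22) = -3 + (-42/5 + u)*(-22 + J) = -3 + (-22 + J)*(-42/5 + u))
(-39 + V(9, 3))*216 = (-39 + (909/5 - 22*9 - 42/5*3 + 3*9))*216 = (-39 + (909/5 - 198 - 126/5 + 27))*216 = (-39 - 72/5)*216 = -267/5*216 = -57672/5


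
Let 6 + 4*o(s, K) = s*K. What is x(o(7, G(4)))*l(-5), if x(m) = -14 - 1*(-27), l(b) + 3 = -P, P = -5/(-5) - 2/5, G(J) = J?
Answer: -234/5 ≈ -46.800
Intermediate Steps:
P = ⅗ (P = -5*(-⅕) - 2*⅕ = 1 - ⅖ = ⅗ ≈ 0.60000)
o(s, K) = -3/2 + K*s/4 (o(s, K) = -3/2 + (s*K)/4 = -3/2 + (K*s)/4 = -3/2 + K*s/4)
l(b) = -18/5 (l(b) = -3 - 1*⅗ = -3 - ⅗ = -18/5)
x(m) = 13 (x(m) = -14 + 27 = 13)
x(o(7, G(4)))*l(-5) = 13*(-18/5) = -234/5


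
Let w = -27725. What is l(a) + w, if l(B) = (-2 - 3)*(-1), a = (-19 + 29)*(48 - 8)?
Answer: -27720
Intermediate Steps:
a = 400 (a = 10*40 = 400)
l(B) = 5 (l(B) = -5*(-1) = 5)
l(a) + w = 5 - 27725 = -27720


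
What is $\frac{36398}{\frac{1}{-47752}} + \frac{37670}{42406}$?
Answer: $- \frac{36852452888253}{21203} \approx -1.7381 \cdot 10^{9}$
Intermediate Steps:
$\frac{36398}{\frac{1}{-47752}} + \frac{37670}{42406} = \frac{36398}{- \frac{1}{47752}} + 37670 \cdot \frac{1}{42406} = 36398 \left(-47752\right) + \frac{18835}{21203} = -1738077296 + \frac{18835}{21203} = - \frac{36852452888253}{21203}$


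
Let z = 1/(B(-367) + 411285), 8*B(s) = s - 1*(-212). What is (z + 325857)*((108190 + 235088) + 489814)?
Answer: 893166482500905236/3290125 ≈ 2.7147e+11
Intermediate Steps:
B(s) = 53/2 + s/8 (B(s) = (s - 1*(-212))/8 = (s + 212)/8 = (212 + s)/8 = 53/2 + s/8)
z = 8/3290125 (z = 1/((53/2 + (⅛)*(-367)) + 411285) = 1/((53/2 - 367/8) + 411285) = 1/(-155/8 + 411285) = 1/(3290125/8) = 8/3290125 ≈ 2.4315e-6)
(z + 325857)*((108190 + 235088) + 489814) = (8/3290125 + 325857)*((108190 + 235088) + 489814) = 1072110262133*(343278 + 489814)/3290125 = (1072110262133/3290125)*833092 = 893166482500905236/3290125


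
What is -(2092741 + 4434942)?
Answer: -6527683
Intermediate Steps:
-(2092741 + 4434942) = -1*6527683 = -6527683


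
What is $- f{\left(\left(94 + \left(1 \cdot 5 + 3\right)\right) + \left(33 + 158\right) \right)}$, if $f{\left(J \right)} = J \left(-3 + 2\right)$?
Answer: $293$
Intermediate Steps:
$f{\left(J \right)} = - J$ ($f{\left(J \right)} = J \left(-1\right) = - J$)
$- f{\left(\left(94 + \left(1 \cdot 5 + 3\right)\right) + \left(33 + 158\right) \right)} = - \left(-1\right) \left(\left(94 + \left(1 \cdot 5 + 3\right)\right) + \left(33 + 158\right)\right) = - \left(-1\right) \left(\left(94 + \left(5 + 3\right)\right) + 191\right) = - \left(-1\right) \left(\left(94 + 8\right) + 191\right) = - \left(-1\right) \left(102 + 191\right) = - \left(-1\right) 293 = \left(-1\right) \left(-293\right) = 293$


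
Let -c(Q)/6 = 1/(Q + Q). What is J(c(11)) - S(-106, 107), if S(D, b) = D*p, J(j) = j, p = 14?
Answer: 16321/11 ≈ 1483.7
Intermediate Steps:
c(Q) = -3/Q (c(Q) = -6/(Q + Q) = -6*1/(2*Q) = -3/Q)
S(D, b) = 14*D (S(D, b) = D*14 = 14*D)
J(c(11)) - S(-106, 107) = -3/11 - 14*(-106) = -3*1/11 - 1*(-1484) = -3/11 + 1484 = 16321/11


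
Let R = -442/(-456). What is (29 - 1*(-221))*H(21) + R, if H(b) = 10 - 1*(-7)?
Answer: 969221/228 ≈ 4251.0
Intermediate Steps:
R = 221/228 (R = -442*(-1/456) = 221/228 ≈ 0.96930)
H(b) = 17 (H(b) = 10 + 7 = 17)
(29 - 1*(-221))*H(21) + R = (29 - 1*(-221))*17 + 221/228 = (29 + 221)*17 + 221/228 = 250*17 + 221/228 = 4250 + 221/228 = 969221/228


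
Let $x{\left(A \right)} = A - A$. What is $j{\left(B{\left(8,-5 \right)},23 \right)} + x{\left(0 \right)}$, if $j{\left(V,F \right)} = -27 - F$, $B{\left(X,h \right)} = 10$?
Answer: $-50$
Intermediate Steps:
$x{\left(A \right)} = 0$
$j{\left(B{\left(8,-5 \right)},23 \right)} + x{\left(0 \right)} = \left(-27 - 23\right) + 0 = -50 + 0 = -50$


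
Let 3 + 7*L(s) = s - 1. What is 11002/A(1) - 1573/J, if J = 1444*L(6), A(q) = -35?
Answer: -32159161/101080 ≈ -318.16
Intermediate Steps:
L(s) = -4/7 + s/7 (L(s) = -3/7 + (s - 1)/7 = -3/7 + (-1 + s)/7 = -3/7 + (-⅐ + s/7) = -4/7 + s/7)
J = 2888/7 (J = 1444*(-4/7 + (⅐)*6) = 1444*(-4/7 + 6/7) = 1444*(2/7) = 2888/7 ≈ 412.57)
11002/A(1) - 1573/J = 11002/(-35) - 1573/2888/7 = 11002*(-1/35) - 1573*7/2888 = -11002/35 - 11011/2888 = -32159161/101080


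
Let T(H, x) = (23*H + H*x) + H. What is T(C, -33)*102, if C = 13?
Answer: -11934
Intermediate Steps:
T(H, x) = 24*H + H*x
T(C, -33)*102 = (13*(24 - 33))*102 = (13*(-9))*102 = -117*102 = -11934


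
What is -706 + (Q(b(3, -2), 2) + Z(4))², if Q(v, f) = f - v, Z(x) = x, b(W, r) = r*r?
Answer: -702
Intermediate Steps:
b(W, r) = r²
-706 + (Q(b(3, -2), 2) + Z(4))² = -706 + ((2 - 1*(-2)²) + 4)² = -706 + ((2 - 1*4) + 4)² = -706 + ((2 - 4) + 4)² = -706 + (-2 + 4)² = -706 + 2² = -706 + 4 = -702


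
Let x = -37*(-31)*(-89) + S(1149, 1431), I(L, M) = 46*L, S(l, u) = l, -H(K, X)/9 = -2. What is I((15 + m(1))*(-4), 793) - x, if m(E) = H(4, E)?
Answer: 94862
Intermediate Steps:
H(K, X) = 18 (H(K, X) = -9*(-2) = 18)
m(E) = 18
x = -100934 (x = -37*(-31)*(-89) + 1149 = 1147*(-89) + 1149 = -102083 + 1149 = -100934)
I((15 + m(1))*(-4), 793) - x = 46*((15 + 18)*(-4)) - 1*(-100934) = 46*(33*(-4)) + 100934 = 46*(-132) + 100934 = -6072 + 100934 = 94862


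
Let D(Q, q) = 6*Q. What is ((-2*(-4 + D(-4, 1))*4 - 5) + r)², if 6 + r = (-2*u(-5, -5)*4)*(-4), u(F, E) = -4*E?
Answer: 727609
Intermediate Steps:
r = 634 (r = -6 + (-(-8)*(-5)*4)*(-4) = -6 + (-2*20*4)*(-4) = -6 - 40*4*(-4) = -6 - 160*(-4) = -6 + 640 = 634)
((-2*(-4 + D(-4, 1))*4 - 5) + r)² = ((-2*(-4 + 6*(-4))*4 - 5) + 634)² = ((-2*(-4 - 24)*4 - 5) + 634)² = ((-(-56)*4 - 5) + 634)² = ((-2*(-112) - 5) + 634)² = ((224 - 5) + 634)² = (219 + 634)² = 853² = 727609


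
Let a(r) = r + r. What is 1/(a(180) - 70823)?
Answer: -1/70463 ≈ -1.4192e-5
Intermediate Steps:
a(r) = 2*r
1/(a(180) - 70823) = 1/(2*180 - 70823) = 1/(360 - 70823) = 1/(-70463) = -1/70463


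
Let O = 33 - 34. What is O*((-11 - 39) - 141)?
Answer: 191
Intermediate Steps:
O = -1
O*((-11 - 39) - 141) = -((-11 - 39) - 141) = -(-50 - 141) = -1*(-191) = 191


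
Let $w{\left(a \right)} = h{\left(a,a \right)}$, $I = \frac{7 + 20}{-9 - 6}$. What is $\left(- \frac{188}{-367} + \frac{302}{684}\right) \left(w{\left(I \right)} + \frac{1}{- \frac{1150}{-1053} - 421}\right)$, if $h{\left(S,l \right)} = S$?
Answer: $- \frac{26501345662}{15416012995} \approx -1.7191$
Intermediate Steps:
$I = - \frac{9}{5}$ ($I = \frac{27}{-15} = 27 \left(- \frac{1}{15}\right) = - \frac{9}{5} \approx -1.8$)
$w{\left(a \right)} = a$
$\left(- \frac{188}{-367} + \frac{302}{684}\right) \left(w{\left(I \right)} + \frac{1}{- \frac{1150}{-1053} - 421}\right) = \left(- \frac{188}{-367} + \frac{302}{684}\right) \left(- \frac{9}{5} + \frac{1}{- \frac{1150}{-1053} - 421}\right) = \left(\left(-188\right) \left(- \frac{1}{367}\right) + 302 \cdot \frac{1}{684}\right) \left(- \frac{9}{5} + \frac{1}{\left(-1150\right) \left(- \frac{1}{1053}\right) - 421}\right) = \left(\frac{188}{367} + \frac{151}{342}\right) \left(- \frac{9}{5} + \frac{1}{\frac{1150}{1053} - 421}\right) = \frac{119713 \left(- \frac{9}{5} + \frac{1}{- \frac{442163}{1053}}\right)}{125514} = \frac{119713 \left(- \frac{9}{5} - \frac{1053}{442163}\right)}{125514} = \frac{119713}{125514} \left(- \frac{3984732}{2210815}\right) = - \frac{26501345662}{15416012995}$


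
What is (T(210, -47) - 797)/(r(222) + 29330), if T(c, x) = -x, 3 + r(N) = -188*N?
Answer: 750/12409 ≈ 0.060440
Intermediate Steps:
r(N) = -3 - 188*N
(T(210, -47) - 797)/(r(222) + 29330) = (-1*(-47) - 797)/((-3 - 188*222) + 29330) = (47 - 797)/((-3 - 41736) + 29330) = -750/(-41739 + 29330) = -750/(-12409) = -750*(-1/12409) = 750/12409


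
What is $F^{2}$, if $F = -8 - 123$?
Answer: $17161$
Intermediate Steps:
$F = -131$
$F^{2} = \left(-131\right)^{2} = 17161$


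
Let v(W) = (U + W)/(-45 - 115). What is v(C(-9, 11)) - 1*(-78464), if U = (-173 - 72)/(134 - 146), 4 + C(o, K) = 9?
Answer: 30130115/384 ≈ 78464.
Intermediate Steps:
C(o, K) = 5 (C(o, K) = -4 + 9 = 5)
U = 245/12 (U = -245/(-12) = -245*(-1/12) = 245/12 ≈ 20.417)
v(W) = -49/384 - W/160 (v(W) = (245/12 + W)/(-45 - 115) = (245/12 + W)/(-160) = (245/12 + W)*(-1/160) = -49/384 - W/160)
v(C(-9, 11)) - 1*(-78464) = (-49/384 - 1/160*5) - 1*(-78464) = (-49/384 - 1/32) + 78464 = -61/384 + 78464 = 30130115/384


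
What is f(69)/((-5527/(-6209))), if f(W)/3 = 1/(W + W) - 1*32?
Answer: -27412735/254242 ≈ -107.82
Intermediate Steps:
f(W) = -96 + 3/(2*W) (f(W) = 3*(1/(W + W) - 1*32) = 3*(1/(2*W) - 32) = 3*(-32 + 1/(2*W)) = -96 + 3/(2*W))
f(69)/((-5527/(-6209))) = (-96 + (3/2)/69)/((-5527/(-6209))) = (-96 + (3/2)*(1/69))/((-5527*(-1/6209))) = (-96 + 1/46)/(5527/6209) = -4415/46*6209/5527 = -27412735/254242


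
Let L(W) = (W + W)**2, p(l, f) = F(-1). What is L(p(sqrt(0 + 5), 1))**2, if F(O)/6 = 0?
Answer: 0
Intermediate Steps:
F(O) = 0 (F(O) = 6*0 = 0)
p(l, f) = 0
L(W) = 4*W**2 (L(W) = (2*W)**2 = 4*W**2)
L(p(sqrt(0 + 5), 1))**2 = (4*0**2)**2 = (4*0)**2 = 0**2 = 0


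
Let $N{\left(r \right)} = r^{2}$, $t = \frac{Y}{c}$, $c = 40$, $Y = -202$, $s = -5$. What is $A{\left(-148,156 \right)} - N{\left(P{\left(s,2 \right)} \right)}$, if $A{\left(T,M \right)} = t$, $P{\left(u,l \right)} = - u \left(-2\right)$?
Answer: $- \frac{2101}{20} \approx -105.05$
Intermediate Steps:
$t = - \frac{101}{20}$ ($t = - \frac{202}{40} = \left(-202\right) \frac{1}{40} = - \frac{101}{20} \approx -5.05$)
$P{\left(u,l \right)} = 2 u$
$A{\left(T,M \right)} = - \frac{101}{20}$
$A{\left(-148,156 \right)} - N{\left(P{\left(s,2 \right)} \right)} = - \frac{101}{20} - \left(2 \left(-5\right)\right)^{2} = - \frac{101}{20} - \left(-10\right)^{2} = - \frac{101}{20} - 100 = - \frac{2101}{20}$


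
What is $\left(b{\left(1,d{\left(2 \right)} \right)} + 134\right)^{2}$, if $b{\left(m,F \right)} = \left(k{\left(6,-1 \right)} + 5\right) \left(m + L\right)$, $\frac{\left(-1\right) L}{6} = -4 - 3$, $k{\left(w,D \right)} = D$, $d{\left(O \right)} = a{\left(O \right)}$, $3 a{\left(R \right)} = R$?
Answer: $93636$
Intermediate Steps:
$a{\left(R \right)} = \frac{R}{3}$
$d{\left(O \right)} = \frac{O}{3}$
$L = 42$ ($L = - 6 \left(-4 - 3\right) = \left(-6\right) \left(-7\right) = 42$)
$b{\left(m,F \right)} = 168 + 4 m$ ($b{\left(m,F \right)} = \left(-1 + 5\right) \left(m + 42\right) = 4 \left(42 + m\right) = 168 + 4 m$)
$\left(b{\left(1,d{\left(2 \right)} \right)} + 134\right)^{2} = \left(\left(168 + 4 \cdot 1\right) + 134\right)^{2} = \left(\left(168 + 4\right) + 134\right)^{2} = \left(172 + 134\right)^{2} = 306^{2} = 93636$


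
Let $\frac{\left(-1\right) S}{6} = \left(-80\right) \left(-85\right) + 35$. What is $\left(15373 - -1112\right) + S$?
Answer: $-24525$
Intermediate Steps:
$S = -41010$ ($S = - 6 \left(\left(-80\right) \left(-85\right) + 35\right) = - 6 \left(6800 + 35\right) = \left(-6\right) 6835 = -41010$)
$\left(15373 - -1112\right) + S = \left(15373 - -1112\right) - 41010 = \left(15373 + 1112\right) - 41010 = 16485 - 41010 = -24525$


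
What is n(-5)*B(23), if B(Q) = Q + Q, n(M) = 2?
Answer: 92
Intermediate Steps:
B(Q) = 2*Q
n(-5)*B(23) = 2*(2*23) = 2*46 = 92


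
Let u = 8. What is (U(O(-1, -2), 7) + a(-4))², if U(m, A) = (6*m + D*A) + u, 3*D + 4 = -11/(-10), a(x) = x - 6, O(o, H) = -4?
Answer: 966289/900 ≈ 1073.7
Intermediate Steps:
a(x) = -6 + x
D = -29/30 (D = -4/3 + (-11/(-10))/3 = -4/3 + (-11*(-⅒))/3 = -4/3 + (⅓)*(11/10) = -4/3 + 11/30 = -29/30 ≈ -0.96667)
U(m, A) = 8 + 6*m - 29*A/30 (U(m, A) = (6*m - 29*A/30) + 8 = 8 + 6*m - 29*A/30)
(U(O(-1, -2), 7) + a(-4))² = ((8 + 6*(-4) - 29/30*7) + (-6 - 4))² = ((8 - 24 - 203/30) - 10)² = (-683/30 - 10)² = (-983/30)² = 966289/900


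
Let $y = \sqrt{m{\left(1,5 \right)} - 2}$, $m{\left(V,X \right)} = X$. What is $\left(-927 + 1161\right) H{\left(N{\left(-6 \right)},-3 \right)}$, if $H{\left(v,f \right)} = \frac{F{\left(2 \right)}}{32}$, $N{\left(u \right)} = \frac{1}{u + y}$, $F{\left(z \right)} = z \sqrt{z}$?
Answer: $\frac{117 \sqrt{2}}{8} \approx 20.683$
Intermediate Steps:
$F{\left(z \right)} = z^{\frac{3}{2}}$
$y = \sqrt{3}$ ($y = \sqrt{5 - 2} = \sqrt{3} \approx 1.732$)
$N{\left(u \right)} = \frac{1}{u + \sqrt{3}}$
$H{\left(v,f \right)} = \frac{\sqrt{2}}{16}$ ($H{\left(v,f \right)} = \frac{2^{\frac{3}{2}}}{32} = 2 \sqrt{2} \cdot \frac{1}{32} = \frac{\sqrt{2}}{16}$)
$\left(-927 + 1161\right) H{\left(N{\left(-6 \right)},-3 \right)} = \left(-927 + 1161\right) \frac{\sqrt{2}}{16} = 234 \frac{\sqrt{2}}{16} = \frac{117 \sqrt{2}}{8}$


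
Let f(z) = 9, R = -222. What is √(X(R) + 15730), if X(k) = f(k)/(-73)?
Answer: √83824513/73 ≈ 125.42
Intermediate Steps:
X(k) = -9/73 (X(k) = 9/(-73) = 9*(-1/73) = -9/73)
√(X(R) + 15730) = √(-9/73 + 15730) = √(1148281/73) = √83824513/73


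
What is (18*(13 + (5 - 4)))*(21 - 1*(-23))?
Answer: 11088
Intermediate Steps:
(18*(13 + (5 - 4)))*(21 - 1*(-23)) = (18*(13 + 1))*(21 + 23) = (18*14)*44 = 252*44 = 11088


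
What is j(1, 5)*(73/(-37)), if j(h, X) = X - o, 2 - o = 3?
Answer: -438/37 ≈ -11.838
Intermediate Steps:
o = -1 (o = 2 - 1*3 = 2 - 3 = -1)
j(h, X) = 1 + X (j(h, X) = X - 1*(-1) = X + 1 = 1 + X)
j(1, 5)*(73/(-37)) = (1 + 5)*(73/(-37)) = 6*(73*(-1/37)) = 6*(-73/37) = -438/37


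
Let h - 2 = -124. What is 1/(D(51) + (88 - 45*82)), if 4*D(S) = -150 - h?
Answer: -1/3609 ≈ -0.00027709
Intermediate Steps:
h = -122 (h = 2 - 124 = -122)
D(S) = -7 (D(S) = (-150 - 1*(-122))/4 = (-150 + 122)/4 = (1/4)*(-28) = -7)
1/(D(51) + (88 - 45*82)) = 1/(-7 + (88 - 45*82)) = 1/(-7 + (88 - 3690)) = 1/(-7 - 3602) = 1/(-3609) = -1/3609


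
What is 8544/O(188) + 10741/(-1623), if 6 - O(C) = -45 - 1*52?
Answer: 12760589/167169 ≈ 76.333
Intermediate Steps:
O(C) = 103 (O(C) = 6 - (-45 - 1*52) = 6 - (-45 - 52) = 6 - 1*(-97) = 6 + 97 = 103)
8544/O(188) + 10741/(-1623) = 8544/103 + 10741/(-1623) = 8544*(1/103) + 10741*(-1/1623) = 8544/103 - 10741/1623 = 12760589/167169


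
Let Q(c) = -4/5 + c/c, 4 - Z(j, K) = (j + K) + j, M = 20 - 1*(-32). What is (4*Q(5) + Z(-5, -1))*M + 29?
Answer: 4253/5 ≈ 850.60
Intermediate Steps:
M = 52 (M = 20 + 32 = 52)
Z(j, K) = 4 - K - 2*j (Z(j, K) = 4 - ((j + K) + j) = 4 - ((K + j) + j) = 4 - (K + 2*j) = 4 + (-K - 2*j) = 4 - K - 2*j)
Q(c) = ⅕ (Q(c) = -4*⅕ + 1 = -⅘ + 1 = ⅕)
(4*Q(5) + Z(-5, -1))*M + 29 = (4*(⅕) + (4 - 1*(-1) - 2*(-5)))*52 + 29 = (⅘ + (4 + 1 + 10))*52 + 29 = (⅘ + 15)*52 + 29 = (79/5)*52 + 29 = 4108/5 + 29 = 4253/5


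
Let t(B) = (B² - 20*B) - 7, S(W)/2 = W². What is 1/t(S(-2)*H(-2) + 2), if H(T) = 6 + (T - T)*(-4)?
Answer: 1/1493 ≈ 0.00066979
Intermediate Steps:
H(T) = 6 (H(T) = 6 + 0*(-4) = 6 + 0 = 6)
S(W) = 2*W²
t(B) = -7 + B² - 20*B
1/t(S(-2)*H(-2) + 2) = 1/(-7 + ((2*(-2)²)*6 + 2)² - 20*((2*(-2)²)*6 + 2)) = 1/(-7 + ((2*4)*6 + 2)² - 20*((2*4)*6 + 2)) = 1/(-7 + (8*6 + 2)² - 20*(8*6 + 2)) = 1/(-7 + (48 + 2)² - 20*(48 + 2)) = 1/(-7 + 50² - 20*50) = 1/(-7 + 2500 - 1000) = 1/1493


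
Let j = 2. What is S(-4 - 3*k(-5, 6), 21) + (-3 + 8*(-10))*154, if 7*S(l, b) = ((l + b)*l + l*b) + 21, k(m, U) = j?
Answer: -89773/7 ≈ -12825.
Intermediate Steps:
k(m, U) = 2
S(l, b) = 3 + b*l/7 + l*(b + l)/7 (S(l, b) = (((l + b)*l + l*b) + 21)/7 = (((b + l)*l + b*l) + 21)/7 = ((l*(b + l) + b*l) + 21)/7 = ((b*l + l*(b + l)) + 21)/7 = (21 + b*l + l*(b + l))/7 = 3 + b*l/7 + l*(b + l)/7)
S(-4 - 3*k(-5, 6), 21) + (-3 + 8*(-10))*154 = (3 + (-4 - 3*2)²/7 + (2/7)*21*(-4 - 3*2)) + (-3 + 8*(-10))*154 = (3 + (-4 - 6)²/7 + (2/7)*21*(-4 - 6)) + (-3 - 80)*154 = (3 + (⅐)*(-10)² + (2/7)*21*(-10)) - 83*154 = (3 + (⅐)*100 - 60) - 12782 = (3 + 100/7 - 60) - 12782 = -299/7 - 12782 = -89773/7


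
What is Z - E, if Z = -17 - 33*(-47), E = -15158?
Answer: 16692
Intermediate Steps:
Z = 1534 (Z = -17 + 1551 = 1534)
Z - E = 1534 - 1*(-15158) = 1534 + 15158 = 16692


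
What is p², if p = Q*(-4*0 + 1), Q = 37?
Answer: 1369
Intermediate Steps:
p = 37 (p = 37*(-4*0 + 1) = 37*(-2*0 + 1) = 37*(0 + 1) = 37*1 = 37)
p² = 37² = 1369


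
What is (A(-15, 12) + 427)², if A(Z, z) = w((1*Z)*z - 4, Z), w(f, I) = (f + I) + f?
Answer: 1936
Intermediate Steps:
w(f, I) = I + 2*f (w(f, I) = (I + f) + f = I + 2*f)
A(Z, z) = -8 + Z + 2*Z*z (A(Z, z) = Z + 2*((1*Z)*z - 4) = Z + 2*(Z*z - 4) = Z + 2*(-4 + Z*z) = Z + (-8 + 2*Z*z) = -8 + Z + 2*Z*z)
(A(-15, 12) + 427)² = ((-8 - 15 + 2*(-15)*12) + 427)² = ((-8 - 15 - 360) + 427)² = (-383 + 427)² = 44² = 1936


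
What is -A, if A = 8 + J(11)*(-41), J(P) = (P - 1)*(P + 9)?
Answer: 8192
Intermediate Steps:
J(P) = (-1 + P)*(9 + P)
A = -8192 (A = 8 + (-9 + 11² + 8*11)*(-41) = 8 + (-9 + 121 + 88)*(-41) = 8 + 200*(-41) = 8 - 8200 = -8192)
-A = -1*(-8192) = 8192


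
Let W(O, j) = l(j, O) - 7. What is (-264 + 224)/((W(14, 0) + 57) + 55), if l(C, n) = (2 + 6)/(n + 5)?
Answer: -760/2003 ≈ -0.37943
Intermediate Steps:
l(C, n) = 8/(5 + n)
W(O, j) = -7 + 8/(5 + O) (W(O, j) = 8/(5 + O) - 7 = -7 + 8/(5 + O))
(-264 + 224)/((W(14, 0) + 57) + 55) = (-264 + 224)/(((-27 - 7*14)/(5 + 14) + 57) + 55) = -40/(((-27 - 98)/19 + 57) + 55) = -40/(((1/19)*(-125) + 57) + 55) = -40/((-125/19 + 57) + 55) = -40/(958/19 + 55) = -40/2003/19 = -40*19/2003 = -760/2003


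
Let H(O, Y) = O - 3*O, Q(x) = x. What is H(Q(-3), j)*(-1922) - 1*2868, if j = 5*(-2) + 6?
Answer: -14400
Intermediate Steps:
j = -4 (j = -10 + 6 = -4)
H(O, Y) = -2*O
H(Q(-3), j)*(-1922) - 1*2868 = -2*(-3)*(-1922) - 1*2868 = 6*(-1922) - 2868 = -11532 - 2868 = -14400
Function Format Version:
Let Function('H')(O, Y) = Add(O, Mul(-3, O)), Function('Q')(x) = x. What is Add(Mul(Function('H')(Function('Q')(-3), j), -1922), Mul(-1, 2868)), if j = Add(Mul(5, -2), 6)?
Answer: -14400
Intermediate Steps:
j = -4 (j = Add(-10, 6) = -4)
Function('H')(O, Y) = Mul(-2, O)
Add(Mul(Function('H')(Function('Q')(-3), j), -1922), Mul(-1, 2868)) = Add(Mul(Mul(-2, -3), -1922), Mul(-1, 2868)) = Add(Mul(6, -1922), -2868) = Add(-11532, -2868) = -14400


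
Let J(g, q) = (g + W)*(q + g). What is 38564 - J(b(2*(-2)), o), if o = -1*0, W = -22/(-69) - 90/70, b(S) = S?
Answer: 18616816/483 ≈ 38544.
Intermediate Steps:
W = -467/483 (W = -22*(-1/69) - 90*1/70 = 22/69 - 9/7 = -467/483 ≈ -0.96687)
o = 0
J(g, q) = (-467/483 + g)*(g + q) (J(g, q) = (g - 467/483)*(q + g) = (-467/483 + g)*(g + q))
38564 - J(b(2*(-2)), o) = 38564 - ((2*(-2))² - 934*(-2)/483 - 467/483*0 + (2*(-2))*0) = 38564 - ((-4)² - 467/483*(-4) + 0 - 4*0) = 38564 - (16 + 1868/483 + 0 + 0) = 38564 - 1*9596/483 = 38564 - 9596/483 = 18616816/483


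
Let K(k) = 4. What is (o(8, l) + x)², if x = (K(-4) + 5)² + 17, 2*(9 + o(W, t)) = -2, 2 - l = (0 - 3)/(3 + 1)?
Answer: 7744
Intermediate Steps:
l = 11/4 (l = 2 - (0 - 3)/(3 + 1) = 2 - (-3)/4 = 2 - 1*(-¾) = 2 + ¾ = 11/4 ≈ 2.7500)
o(W, t) = -10 (o(W, t) = -9 + (½)*(-2) = -9 - 1 = -10)
x = 98 (x = (4 + 5)² + 17 = 9² + 17 = 81 + 17 = 98)
(o(8, l) + x)² = (-10 + 98)² = 88² = 7744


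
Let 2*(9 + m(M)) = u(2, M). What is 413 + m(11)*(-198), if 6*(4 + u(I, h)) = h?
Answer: 4819/2 ≈ 2409.5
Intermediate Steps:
u(I, h) = -4 + h/6
m(M) = -11 + M/12 (m(M) = -9 + (-4 + M/6)/2 = -9 + (-2 + M/12) = -11 + M/12)
413 + m(11)*(-198) = 413 + (-11 + (1/12)*11)*(-198) = 413 + (-11 + 11/12)*(-198) = 413 - 121/12*(-198) = 413 + 3993/2 = 4819/2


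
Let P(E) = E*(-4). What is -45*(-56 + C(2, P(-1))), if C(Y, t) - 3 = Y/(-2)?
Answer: 2430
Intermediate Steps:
P(E) = -4*E
C(Y, t) = 3 - Y/2 (C(Y, t) = 3 + Y/(-2) = 3 + Y*(-½) = 3 - Y/2)
-45*(-56 + C(2, P(-1))) = -45*(-56 + (3 - ½*2)) = -45*(-56 + (3 - 1)) = -45*(-56 + 2) = -45*(-54) = 2430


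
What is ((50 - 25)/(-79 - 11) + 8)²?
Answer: 19321/324 ≈ 59.633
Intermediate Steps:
((50 - 25)/(-79 - 11) + 8)² = (25/(-90) + 8)² = (25*(-1/90) + 8)² = (-5/18 + 8)² = (139/18)² = 19321/324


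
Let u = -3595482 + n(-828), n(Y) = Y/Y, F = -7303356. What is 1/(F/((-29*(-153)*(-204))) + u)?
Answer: -25143/90400975912 ≈ -2.7813e-7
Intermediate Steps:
n(Y) = 1
u = -3595481 (u = -3595482 + 1 = -3595481)
1/(F/((-29*(-153)*(-204))) + u) = 1/(-7303356/(-29*(-153)*(-204)) - 3595481) = 1/(-7303356/(4437*(-204)) - 3595481) = 1/(-7303356/(-905148) - 3595481) = 1/(-7303356*(-1/905148) - 3595481) = 1/(202871/25143 - 3595481) = 1/(-90400975912/25143) = -25143/90400975912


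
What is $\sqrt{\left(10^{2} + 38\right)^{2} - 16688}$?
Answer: $2 \sqrt{589} \approx 48.539$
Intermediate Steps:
$\sqrt{\left(10^{2} + 38\right)^{2} - 16688} = \sqrt{\left(100 + 38\right)^{2} - 16688} = \sqrt{138^{2} - 16688} = \sqrt{19044 - 16688} = \sqrt{2356} = 2 \sqrt{589}$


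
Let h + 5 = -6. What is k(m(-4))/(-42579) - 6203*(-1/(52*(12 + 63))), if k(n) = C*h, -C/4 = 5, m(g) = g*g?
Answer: 87753179/55352700 ≈ 1.5853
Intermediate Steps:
m(g) = g**2
h = -11 (h = -5 - 6 = -11)
C = -20 (C = -4*5 = -20)
k(n) = 220 (k(n) = -20*(-11) = 220)
k(m(-4))/(-42579) - 6203*(-1/(52*(12 + 63))) = 220/(-42579) - 6203*(-1/(52*(12 + 63))) = 220*(-1/42579) - 6203/(75*(-52)) = -220/42579 - 6203/(-3900) = -220/42579 - 6203*(-1/3900) = -220/42579 + 6203/3900 = 87753179/55352700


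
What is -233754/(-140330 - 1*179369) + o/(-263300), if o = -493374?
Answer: 109639301313/42088373350 ≈ 2.6050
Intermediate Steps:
-233754/(-140330 - 1*179369) + o/(-263300) = -233754/(-140330 - 1*179369) - 493374/(-263300) = -233754/(-140330 - 179369) - 493374*(-1/263300) = -233754/(-319699) + 246687/131650 = -233754*(-1/319699) + 246687/131650 = 233754/319699 + 246687/131650 = 109639301313/42088373350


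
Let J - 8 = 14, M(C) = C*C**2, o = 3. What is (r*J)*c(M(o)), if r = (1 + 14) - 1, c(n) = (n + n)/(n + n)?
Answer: 308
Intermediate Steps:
M(C) = C**3
J = 22 (J = 8 + 14 = 22)
c(n) = 1 (c(n) = (2*n)/((2*n)) = (2*n)*(1/(2*n)) = 1)
r = 14 (r = 15 - 1 = 14)
(r*J)*c(M(o)) = (14*22)*1 = 308*1 = 308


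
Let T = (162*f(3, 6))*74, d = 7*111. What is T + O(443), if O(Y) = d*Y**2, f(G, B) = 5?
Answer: 152545413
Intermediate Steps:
d = 777
T = 59940 (T = (162*5)*74 = 810*74 = 59940)
O(Y) = 777*Y**2
T + O(443) = 59940 + 777*443**2 = 59940 + 777*196249 = 59940 + 152485473 = 152545413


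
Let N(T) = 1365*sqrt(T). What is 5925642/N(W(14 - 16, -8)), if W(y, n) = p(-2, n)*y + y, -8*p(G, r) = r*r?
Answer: 987607*sqrt(14)/3185 ≈ 1160.2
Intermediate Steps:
p(G, r) = -r**2/8 (p(G, r) = -r*r/8 = -r**2/8)
W(y, n) = y - y*n**2/8 (W(y, n) = (-n**2/8)*y + y = -y*n**2/8 + y = y - y*n**2/8)
5925642/N(W(14 - 16, -8)) = 5925642/((1365*sqrt((14 - 16)*(8 - 1*(-8)**2)/8))) = 5925642/((1365*sqrt((1/8)*(-2)*(8 - 1*64)))) = 5925642/((1365*sqrt((1/8)*(-2)*(8 - 64)))) = 5925642/((1365*sqrt((1/8)*(-2)*(-56)))) = 5925642/((1365*sqrt(14))) = 5925642*(sqrt(14)/19110) = 987607*sqrt(14)/3185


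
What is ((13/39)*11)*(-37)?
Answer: -407/3 ≈ -135.67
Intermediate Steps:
((13/39)*11)*(-37) = ((13*(1/39))*11)*(-37) = ((⅓)*11)*(-37) = (11/3)*(-37) = -407/3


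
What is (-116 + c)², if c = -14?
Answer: 16900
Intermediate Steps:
(-116 + c)² = (-116 - 14)² = (-130)² = 16900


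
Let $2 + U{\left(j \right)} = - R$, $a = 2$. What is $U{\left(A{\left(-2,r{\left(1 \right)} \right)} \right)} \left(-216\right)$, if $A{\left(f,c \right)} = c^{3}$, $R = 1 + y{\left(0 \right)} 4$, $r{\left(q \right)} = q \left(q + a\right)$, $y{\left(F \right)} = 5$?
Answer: $4968$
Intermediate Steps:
$r{\left(q \right)} = q \left(2 + q\right)$ ($r{\left(q \right)} = q \left(q + 2\right) = q \left(2 + q\right)$)
$R = 21$ ($R = 1 + 5 \cdot 4 = 1 + 20 = 21$)
$U{\left(j \right)} = -23$ ($U{\left(j \right)} = -2 - 21 = -23$)
$U{\left(A{\left(-2,r{\left(1 \right)} \right)} \right)} \left(-216\right) = \left(-23\right) \left(-216\right) = 4968$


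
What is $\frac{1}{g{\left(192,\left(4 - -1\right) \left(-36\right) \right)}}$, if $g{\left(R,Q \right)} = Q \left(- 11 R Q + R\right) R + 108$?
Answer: $- \frac{1}{13144965012} \approx -7.6075 \cdot 10^{-11}$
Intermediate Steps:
$g{\left(R,Q \right)} = 108 + Q R \left(R - 11 Q R\right)$ ($g{\left(R,Q \right)} = Q \left(- 11 Q R + R\right) R + 108 = Q \left(R - 11 Q R\right) R + 108 = Q R \left(R - 11 Q R\right) + 108 = 108 + Q R \left(R - 11 Q R\right)$)
$\frac{1}{g{\left(192,\left(4 - -1\right) \left(-36\right) \right)}} = \frac{1}{108 + \left(4 - -1\right) \left(-36\right) 192^{2} - 11 \left(\left(4 - -1\right) \left(-36\right)\right)^{2} \cdot 192^{2}} = \frac{1}{108 + \left(4 + 1\right) \left(-36\right) 36864 - 11 \left(\left(4 + 1\right) \left(-36\right)\right)^{2} \cdot 36864} = \frac{1}{108 + 5 \left(-36\right) 36864 - 11 \left(5 \left(-36\right)\right)^{2} \cdot 36864} = \frac{1}{108 - 6635520 - 11 \left(-180\right)^{2} \cdot 36864} = \frac{1}{108 - 6635520 - 356400 \cdot 36864} = \frac{1}{108 - 6635520 - 13138329600} = \frac{1}{-13144965012} = - \frac{1}{13144965012}$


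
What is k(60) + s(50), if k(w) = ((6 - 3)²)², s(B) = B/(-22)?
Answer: 866/11 ≈ 78.727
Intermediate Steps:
s(B) = -B/22 (s(B) = B*(-1/22) = -B/22)
k(w) = 81 (k(w) = (3²)² = 9² = 81)
k(60) + s(50) = 81 - 1/22*50 = 81 - 25/11 = 866/11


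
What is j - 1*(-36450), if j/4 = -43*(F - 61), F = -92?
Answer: 62766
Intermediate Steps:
j = 26316 (j = 4*(-43*(-92 - 61)) = 4*(-43*(-153)) = 4*6579 = 26316)
j - 1*(-36450) = 26316 - 1*(-36450) = 26316 + 36450 = 62766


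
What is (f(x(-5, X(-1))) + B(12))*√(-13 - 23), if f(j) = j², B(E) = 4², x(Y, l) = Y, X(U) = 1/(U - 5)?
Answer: 246*I ≈ 246.0*I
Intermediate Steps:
X(U) = 1/(-5 + U)
B(E) = 16
(f(x(-5, X(-1))) + B(12))*√(-13 - 23) = ((-5)² + 16)*√(-13 - 23) = (25 + 16)*√(-36) = 41*(6*I) = 246*I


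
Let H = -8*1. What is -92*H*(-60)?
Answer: -44160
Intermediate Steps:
H = -8
-92*H*(-60) = -92*(-8)*(-60) = 736*(-60) = -44160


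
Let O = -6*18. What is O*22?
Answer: -2376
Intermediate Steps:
O = -108
O*22 = -108*22 = -2376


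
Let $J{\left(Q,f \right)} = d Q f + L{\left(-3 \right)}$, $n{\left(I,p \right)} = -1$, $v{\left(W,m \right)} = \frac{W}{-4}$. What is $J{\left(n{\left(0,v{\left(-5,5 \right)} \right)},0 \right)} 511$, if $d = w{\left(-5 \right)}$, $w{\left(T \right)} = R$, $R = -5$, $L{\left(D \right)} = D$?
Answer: $-1533$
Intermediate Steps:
$v{\left(W,m \right)} = - \frac{W}{4}$ ($v{\left(W,m \right)} = W \left(- \frac{1}{4}\right) = - \frac{W}{4}$)
$w{\left(T \right)} = -5$
$d = -5$
$J{\left(Q,f \right)} = -3 - 5 Q f$ ($J{\left(Q,f \right)} = - 5 Q f - 3 = -3 - 5 Q f$)
$J{\left(n{\left(0,v{\left(-5,5 \right)} \right)},0 \right)} 511 = \left(-3 - \left(-5\right) 0\right) 511 = \left(-3 + 0\right) 511 = \left(-3\right) 511 = -1533$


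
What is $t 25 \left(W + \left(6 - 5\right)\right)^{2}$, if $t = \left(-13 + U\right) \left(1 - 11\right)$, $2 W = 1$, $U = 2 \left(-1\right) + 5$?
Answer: $5625$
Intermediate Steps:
$U = 3$ ($U = -2 + 5 = 3$)
$W = \frac{1}{2}$ ($W = \frac{1}{2} \cdot 1 = \frac{1}{2} \approx 0.5$)
$t = 100$ ($t = \left(-13 + 3\right) \left(1 - 11\right) = \left(-10\right) \left(-10\right) = 100$)
$t 25 \left(W + \left(6 - 5\right)\right)^{2} = 100 \cdot 25 \left(\frac{1}{2} + \left(6 - 5\right)\right)^{2} = 2500 \left(\frac{1}{2} + 1\right)^{2} = 2500 \left(\frac{3}{2}\right)^{2} = 2500 \cdot \frac{9}{4} = 5625$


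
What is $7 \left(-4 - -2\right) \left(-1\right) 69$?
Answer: $966$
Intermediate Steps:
$7 \left(-4 - -2\right) \left(-1\right) 69 = 7 \left(-4 + 2\right) \left(-1\right) 69 = 7 \left(-2\right) \left(-1\right) 69 = \left(-14\right) \left(-1\right) 69 = 14 \cdot 69 = 966$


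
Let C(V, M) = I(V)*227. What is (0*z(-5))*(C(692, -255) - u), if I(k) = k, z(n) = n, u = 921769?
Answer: 0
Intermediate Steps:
C(V, M) = 227*V (C(V, M) = V*227 = 227*V)
(0*z(-5))*(C(692, -255) - u) = (0*(-5))*(227*692 - 1*921769) = 0*(157084 - 921769) = 0*(-764685) = 0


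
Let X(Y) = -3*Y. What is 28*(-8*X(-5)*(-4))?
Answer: 13440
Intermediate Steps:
28*(-8*X(-5)*(-4)) = 28*(-(-24)*(-5)*(-4)) = 28*(-8*15*(-4)) = 28*(-120*(-4)) = 28*480 = 13440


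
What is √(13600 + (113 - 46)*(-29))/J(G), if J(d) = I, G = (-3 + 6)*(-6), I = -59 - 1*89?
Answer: -√11657/148 ≈ -0.72951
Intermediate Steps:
I = -148 (I = -59 - 89 = -148)
G = -18 (G = 3*(-6) = -18)
J(d) = -148
√(13600 + (113 - 46)*(-29))/J(G) = √(13600 + (113 - 46)*(-29))/(-148) = √(13600 + 67*(-29))*(-1/148) = √(13600 - 1943)*(-1/148) = √11657*(-1/148) = -√11657/148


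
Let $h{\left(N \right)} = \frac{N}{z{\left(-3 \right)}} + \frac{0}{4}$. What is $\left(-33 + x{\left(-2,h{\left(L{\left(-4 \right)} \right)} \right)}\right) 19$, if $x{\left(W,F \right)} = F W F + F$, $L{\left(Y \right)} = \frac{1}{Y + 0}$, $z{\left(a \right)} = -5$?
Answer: $- \frac{125229}{200} \approx -626.14$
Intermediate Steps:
$L{\left(Y \right)} = \frac{1}{Y}$
$h{\left(N \right)} = - \frac{N}{5}$ ($h{\left(N \right)} = \frac{N}{-5} + \frac{0}{4} = N \left(- \frac{1}{5}\right) + 0 \cdot \frac{1}{4} = - \frac{N}{5} + 0 = - \frac{N}{5}$)
$x{\left(W,F \right)} = F + W F^{2}$ ($x{\left(W,F \right)} = W F^{2} + F = F + W F^{2}$)
$\left(-33 + x{\left(-2,h{\left(L{\left(-4 \right)} \right)} \right)}\right) 19 = \left(-33 + - \frac{1}{5 \left(-4\right)} \left(1 + - \frac{1}{5 \left(-4\right)} \left(-2\right)\right)\right) 19 = \left(-33 + \left(- \frac{1}{5}\right) \left(- \frac{1}{4}\right) \left(1 + \left(- \frac{1}{5}\right) \left(- \frac{1}{4}\right) \left(-2\right)\right)\right) 19 = \left(-33 + \frac{1 + \frac{1}{20} \left(-2\right)}{20}\right) 19 = \left(-33 + \frac{1 - \frac{1}{10}}{20}\right) 19 = \left(-33 + \frac{1}{20} \cdot \frac{9}{10}\right) 19 = \left(-33 + \frac{9}{200}\right) 19 = \left(- \frac{6591}{200}\right) 19 = - \frac{125229}{200}$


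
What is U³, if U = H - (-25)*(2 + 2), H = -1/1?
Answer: 970299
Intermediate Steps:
H = -1 (H = -1*1 = -1)
U = 99 (U = -1 - (-25)*(2 + 2) = -1 - (-25)*4 = -1 - 5*(-20) = -1 + 100 = 99)
U³ = 99³ = 970299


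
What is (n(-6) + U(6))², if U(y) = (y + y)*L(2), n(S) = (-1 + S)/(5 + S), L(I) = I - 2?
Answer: 49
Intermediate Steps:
L(I) = -2 + I
n(S) = (-1 + S)/(5 + S)
U(y) = 0 (U(y) = (y + y)*(-2 + 2) = (2*y)*0 = 0)
(n(-6) + U(6))² = ((-1 - 6)/(5 - 6) + 0)² = (-7/(-1) + 0)² = (-1*(-7) + 0)² = (7 + 0)² = 7² = 49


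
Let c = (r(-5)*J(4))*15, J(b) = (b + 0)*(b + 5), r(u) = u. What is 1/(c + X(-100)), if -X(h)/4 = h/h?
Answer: -1/2704 ≈ -0.00036982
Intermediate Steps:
J(b) = b*(5 + b)
X(h) = -4 (X(h) = -4*h/h = -4*1 = -4)
c = -2700 (c = -20*(5 + 4)*15 = -20*9*15 = -5*36*15 = -180*15 = -2700)
1/(c + X(-100)) = 1/(-2700 - 4) = 1/(-2704) = -1/2704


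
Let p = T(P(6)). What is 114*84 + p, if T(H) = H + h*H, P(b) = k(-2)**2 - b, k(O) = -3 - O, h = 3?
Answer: 9556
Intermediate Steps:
P(b) = 1 - b (P(b) = (-3 - 1*(-2))**2 - b = (-3 + 2)**2 - b = (-1)**2 - b = 1 - b)
T(H) = 4*H (T(H) = H + 3*H = 4*H)
p = -20 (p = 4*(1 - 1*6) = 4*(1 - 6) = 4*(-5) = -20)
114*84 + p = 114*84 - 20 = 9576 - 20 = 9556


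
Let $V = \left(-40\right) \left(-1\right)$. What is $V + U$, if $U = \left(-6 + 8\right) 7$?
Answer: $54$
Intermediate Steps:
$U = 14$ ($U = 2 \cdot 7 = 14$)
$V = 40$
$V + U = 40 + 14 = 54$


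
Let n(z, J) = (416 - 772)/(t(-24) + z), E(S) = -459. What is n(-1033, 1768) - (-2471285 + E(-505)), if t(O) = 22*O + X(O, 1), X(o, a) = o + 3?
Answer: 1955149682/791 ≈ 2.4717e+6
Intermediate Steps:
X(o, a) = 3 + o
t(O) = 3 + 23*O (t(O) = 22*O + (3 + O) = 3 + 23*O)
n(z, J) = -356/(-549 + z) (n(z, J) = (416 - 772)/((3 + 23*(-24)) + z) = -356/((3 - 552) + z) = -356/(-549 + z))
n(-1033, 1768) - (-2471285 + E(-505)) = -356/(-549 - 1033) - (-2471285 - 459) = -356/(-1582) - 1*(-2471744) = -356*(-1/1582) + 2471744 = 178/791 + 2471744 = 1955149682/791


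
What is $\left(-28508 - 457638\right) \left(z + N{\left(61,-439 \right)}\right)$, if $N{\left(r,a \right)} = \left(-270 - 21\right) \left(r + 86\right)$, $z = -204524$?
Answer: $120224391946$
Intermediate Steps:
$N{\left(r,a \right)} = -25026 - 291 r$ ($N{\left(r,a \right)} = - 291 \left(86 + r\right) = -25026 - 291 r$)
$\left(-28508 - 457638\right) \left(z + N{\left(61,-439 \right)}\right) = \left(-28508 - 457638\right) \left(-204524 - 42777\right) = - 486146 \left(-204524 - 42777\right) = \left(-486146\right) \left(-247301\right) = 120224391946$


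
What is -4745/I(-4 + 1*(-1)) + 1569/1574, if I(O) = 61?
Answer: -7372921/96014 ≈ -76.790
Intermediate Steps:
-4745/I(-4 + 1*(-1)) + 1569/1574 = -4745/61 + 1569/1574 = -7372921/96014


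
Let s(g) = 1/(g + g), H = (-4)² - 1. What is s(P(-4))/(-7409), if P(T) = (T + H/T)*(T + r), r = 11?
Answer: 2/1607753 ≈ 1.2440e-6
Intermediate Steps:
H = 15 (H = 16 - 1 = 15)
P(T) = (11 + T)*(T + 15/T) (P(T) = (T + 15/T)*(T + 11) = (T + 15/T)*(11 + T) = (11 + T)*(T + 15/T))
s(g) = 1/(2*g)
s(P(-4))/(-7409) = (1/(2*(15 + (-4)² + 11*(-4) + 165/(-4))))/(-7409) = (1/(2*(15 + 16 - 44 + 165*(-¼))))*(-1/7409) = (1/(2*(15 + 16 - 44 - 165/4)))*(-1/7409) = (1/(2*(-217/4)))*(-1/7409) = ((½)*(-4/217))*(-1/7409) = -2/217*(-1/7409) = 2/1607753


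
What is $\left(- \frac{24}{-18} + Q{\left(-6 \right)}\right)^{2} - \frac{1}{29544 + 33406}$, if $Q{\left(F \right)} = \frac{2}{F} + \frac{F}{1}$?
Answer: $\frac{1573749}{62950} \approx 25.0$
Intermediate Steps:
$Q{\left(F \right)} = F + \frac{2}{F}$ ($Q{\left(F \right)} = \frac{2}{F} + F 1 = \frac{2}{F} + F = F + \frac{2}{F}$)
$\left(- \frac{24}{-18} + Q{\left(-6 \right)}\right)^{2} - \frac{1}{29544 + 33406} = \left(- \frac{24}{-18} - \left(6 - \frac{2}{-6}\right)\right)^{2} - \frac{1}{29544 + 33406} = \left(\left(-24\right) \left(- \frac{1}{18}\right) + \left(-6 + 2 \left(- \frac{1}{6}\right)\right)\right)^{2} - \frac{1}{62950} = \left(\frac{4}{3} - \frac{19}{3}\right)^{2} - \frac{1}{62950} = \left(-5\right)^{2} - \frac{1}{62950} = 25 - \frac{1}{62950} = \frac{1573749}{62950}$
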